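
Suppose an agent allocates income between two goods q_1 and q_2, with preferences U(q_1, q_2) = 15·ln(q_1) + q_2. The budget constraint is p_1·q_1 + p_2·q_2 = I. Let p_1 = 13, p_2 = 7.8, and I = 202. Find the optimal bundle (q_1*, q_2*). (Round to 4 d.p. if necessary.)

q_1* = 9, q_2* = 10.8974

MU_q_1 = 15/q_1, MU_q_2 = 1. Tangency: 15/q_1 = p_1/p_2.
So q_1*(p_1,p_2) = 15·p_2/p_1, independent of income; and q_2* = (I − 15·p_2)/p_2.
At the given prices: q_1* = 15·7.8/13 = 9, and q_2* = 10.8974.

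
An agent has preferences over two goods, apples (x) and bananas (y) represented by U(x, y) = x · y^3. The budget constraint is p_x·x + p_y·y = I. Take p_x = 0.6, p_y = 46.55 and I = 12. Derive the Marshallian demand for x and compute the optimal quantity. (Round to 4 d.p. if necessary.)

The MRS is (1/3)·y/x. Set MRS = p_x/p_y.
So p_y·y = 3·p_x·x; combined with the budget, a share 0.25 of income goes to x.
Demand: x*(p_x,p_y,I) = 0.25·I/p_x and y* = 0.75·I/p_y.
At p_x=0.6, p_y=46.55, I=12: x* = 0.25·12/0.6 = 5.

x* = 5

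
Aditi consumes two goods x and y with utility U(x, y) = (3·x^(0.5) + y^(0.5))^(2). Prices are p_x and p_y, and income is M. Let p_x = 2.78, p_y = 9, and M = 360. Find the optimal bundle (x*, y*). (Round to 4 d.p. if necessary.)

MU_x ∝ 3·x^(-0.5), MU_y ∝ y^(-0.5), so MRS = 3·(y/x)^(0.5) = p_x/p_y.
Hence y/x = ((1/3)·p_x/p_y)^(1/(0.5)), i.e. raised to the 2 power.
With the ratio pinned down, the budget gives x* = M/(p_x + p_y·(y/x)) and y* = (y/x)·x*.
Numerically y/x = 0.010601, so x* = 360/(2.78 + 9·0.010601) = 125.1994 and y* = 0.010601·125.1994 = 1.3273.

x* = 125.1994, y* = 1.3273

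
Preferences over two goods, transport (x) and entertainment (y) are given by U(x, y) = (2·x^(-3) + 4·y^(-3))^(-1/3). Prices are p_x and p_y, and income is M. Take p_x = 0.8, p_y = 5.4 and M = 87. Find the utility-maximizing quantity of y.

y* = 13.417

MRS = MU_x/MU_y = (1/2)·(y/x)^(4). Set equal to p_x/p_y.
Hence y/x = (2·p_x/p_y)^(1/(4)), i.e. raised to the 0.25 power.
With the ratio pinned down, the budget gives x* = M/(p_x + p_y·(y/x)) and y* = (y/x)·x*.
Numerically y/x = 0.737788, so x* = 87/(0.8 + 5.4·0.737788) = 18.1854 and y* = 0.737788·18.1854 = 13.417.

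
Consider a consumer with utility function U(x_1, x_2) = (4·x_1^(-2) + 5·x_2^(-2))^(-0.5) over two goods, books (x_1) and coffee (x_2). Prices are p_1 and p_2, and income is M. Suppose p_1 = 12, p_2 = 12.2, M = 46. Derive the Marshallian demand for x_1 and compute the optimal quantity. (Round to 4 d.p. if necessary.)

MU_x_1 ∝ 4·x_1^(-3), MU_x_2 ∝ 5·x_2^(-3), so MRS = (4/5)·(x_2/x_1)^(3) = p_1/p_2.
Hence x_2/x_1 = ((5/4)·p_1/p_2)^(1/(3)), i.e. raised to the 1/3 power.
With the ratio pinned down, the budget gives x_1* = M/(p_1 + p_2·(x_2/x_1)) and x_2* = (x_2/x_1)·x_1*.
Numerically x_2/x_1 = 1.071298, so x_1* = 46/(12 + 12.2·1.071298) = 1.8349.

x_1* = 1.8349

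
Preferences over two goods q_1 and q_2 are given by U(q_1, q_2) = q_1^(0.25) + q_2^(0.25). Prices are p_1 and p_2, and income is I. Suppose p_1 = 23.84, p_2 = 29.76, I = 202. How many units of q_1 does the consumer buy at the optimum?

From the CES first-order condition, (q_2/q_1)^(0.75) = p_1/p_2.
Hence q_2/q_1 = (p_1/p_2)^(1/(0.75)), i.e. raised to the 4/3 power.
Substitute q_2 = (q_2/q_1)·q_1 into the budget: q_1* = I/(p_1 + p_2·(q_2/q_1)).
Numerically q_2/q_1 = 0.743985, so q_1* = 202/(23.84 + 29.76·0.743985) = 4.3931.

q_1* = 4.3931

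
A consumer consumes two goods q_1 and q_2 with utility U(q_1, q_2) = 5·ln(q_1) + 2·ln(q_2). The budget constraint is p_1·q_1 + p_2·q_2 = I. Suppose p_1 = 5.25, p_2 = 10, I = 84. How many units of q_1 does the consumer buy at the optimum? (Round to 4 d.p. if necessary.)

q_1* = 11.4286

Tangency: MRS = (5/2)·q_2/q_1 = p_1/p_2.
Rearranging, p_2·q_2 = (2/5)·p_1·q_1. Substituting into the budget gives p_1·q_1·(1 + (2/5)) = I.
Demand: q_1*(p_1,p_2,I) = 5/7·I/p_1 and q_2* = 2/7·I/p_2.
At p_1=5.25, p_2=10, I=84: q_1* = 5/7·84/5.25 = 11.4286.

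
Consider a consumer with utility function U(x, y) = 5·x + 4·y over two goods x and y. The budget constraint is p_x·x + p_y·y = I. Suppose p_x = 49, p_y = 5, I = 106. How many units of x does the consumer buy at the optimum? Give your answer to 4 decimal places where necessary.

x* = 0

Linear utility — the consumer picks whichever good has higher MU/price: 5/49 = 0.102 vs 4/5 = 0.8.
y gives more utility per dollar, so spend all income on y: y* = I/p_y, x* = 0.
Numerically: x* = 0, y* = 21.2.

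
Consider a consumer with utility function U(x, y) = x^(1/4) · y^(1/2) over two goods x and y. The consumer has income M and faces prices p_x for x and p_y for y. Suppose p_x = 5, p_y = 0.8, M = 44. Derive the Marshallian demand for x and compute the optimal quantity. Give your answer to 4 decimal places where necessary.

x* = 2.9333

Tangency: MRS = (1/2)·y/x = p_x/p_y.
So 0.25·p_y·y = 0.5·p_x·x; combined with the budget, a share 1/3 of income goes to x.
Demand: x*(p_x,p_y,M) = 1/3·M/p_x and y* = 2/3·M/p_y.
At p_x=5, p_y=0.8, M=44: x* = 1/3·44/5 = 2.9333.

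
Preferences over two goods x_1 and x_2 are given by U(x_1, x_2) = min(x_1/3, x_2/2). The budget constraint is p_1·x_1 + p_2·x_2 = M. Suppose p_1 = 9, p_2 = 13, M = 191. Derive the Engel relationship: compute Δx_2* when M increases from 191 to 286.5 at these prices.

Δx_2* = 3.6038

Here 3·9 + 2·13 = 53, giving x_2* = 7.2075.
At M' = 286.5: x_2* = 10.8113. Change: 10.8113 − 7.2075 = 3.6038.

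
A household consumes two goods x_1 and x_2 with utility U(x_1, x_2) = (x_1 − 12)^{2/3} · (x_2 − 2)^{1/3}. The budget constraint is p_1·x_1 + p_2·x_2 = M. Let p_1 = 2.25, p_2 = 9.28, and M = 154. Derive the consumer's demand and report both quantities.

MRS = 2·(x_2−2)/(x_1−12). Tangency with p_1/p_2 gives x_2−2 = (1/2)·(p_1/p_2)·(x_1−12).
Substituting into the budget: x_1* = 12 + 2/3·(M − 12·p_1 − 2·p_2)/p_1, and x_2* = 2 + 1/3·(…)/p_2.
Discretionary income = 154 − 12·2.25 − 2·9.28 = 108.44; x_1* = 12 + 2/3·108.44/2.25 = 44.1304; x_2* = 2 + 1/3·108.44/9.28 = 5.8951.

x_1* = 44.1304, x_2* = 5.8951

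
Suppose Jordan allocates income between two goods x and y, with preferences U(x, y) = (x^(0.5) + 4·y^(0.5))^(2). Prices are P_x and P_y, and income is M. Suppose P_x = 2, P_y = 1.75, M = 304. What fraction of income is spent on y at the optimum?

MU_x ∝ x^(-0.5), MU_y ∝ 4·y^(-0.5), so MRS = (1/4)·(y/x)^(0.5) = P_x/P_y.
Solve for the ratio: y/x = [4·P_x/P_y]^(2).
With the ratio pinned down, the budget gives x* = M/(P_x + P_y·(y/x)) and y* = (y/x)·x*.
Numerically y/x = 20.897959, so x* = 304/(2 + 1.75·20.897959) = 7.8815 and y* = 20.897959·7.8815 = 164.7069.
Expenditure on y: 1.75·164.7069 = 288.237; share = 0.9481.

share on y = 0.9481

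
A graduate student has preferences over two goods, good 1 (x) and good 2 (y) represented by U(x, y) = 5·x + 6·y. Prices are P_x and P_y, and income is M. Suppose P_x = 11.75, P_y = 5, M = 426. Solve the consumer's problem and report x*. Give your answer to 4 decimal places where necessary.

Linear utility — the consumer picks whichever good has higher MU/price: 5/11.75 = 0.4255 vs 6/5 = 1.2.
y gives more utility per dollar, so spend all income on y: y* = M/P_y, x* = 0.
Numerically: x* = 0, y* = 85.2.

x* = 0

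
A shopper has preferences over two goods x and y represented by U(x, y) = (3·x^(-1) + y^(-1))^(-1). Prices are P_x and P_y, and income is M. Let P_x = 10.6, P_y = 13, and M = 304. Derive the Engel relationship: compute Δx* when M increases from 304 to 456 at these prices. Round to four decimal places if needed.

MRS = MU_x/MU_y = 3·(y/x)^(2). Set equal to P_x/P_y.
Solve for the ratio: y/x = [(1/3)·P_x/P_y]^(0.5).
Substitute y = (y/x)·x into the budget: x* = M/(P_x + P_y·(y/x)).
Numerically y/x = 0.521339, so x* = 304/(10.6 + 13·0.521339) = 17.494.
At M' = 456: x* = 26.241. Change: 26.241 − 17.494 = 8.747.

Δx* = 8.747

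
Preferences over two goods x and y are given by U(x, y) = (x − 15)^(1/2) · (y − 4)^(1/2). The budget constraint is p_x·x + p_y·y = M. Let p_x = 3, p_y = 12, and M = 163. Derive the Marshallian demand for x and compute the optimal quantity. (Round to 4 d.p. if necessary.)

After buying the subsistence bundle (15, 4), a share 0.5 of the remaining income goes to x: x* = 15 + 0.5·(M − 15p_x − 4p_y)/p_x.
Discretionary income = 163 − 15·3 − 4·12 = 70; x* = 15 + 0.5·70/3 = 26.6667.

x* = 26.6667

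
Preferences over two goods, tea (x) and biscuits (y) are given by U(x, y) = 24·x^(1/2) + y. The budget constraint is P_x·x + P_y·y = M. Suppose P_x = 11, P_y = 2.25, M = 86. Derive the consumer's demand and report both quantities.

x* = 6.0248, y* = 8.7677

Plugging in: x* = (12·2.25/11)² = 6.0248, y* = 8.7677.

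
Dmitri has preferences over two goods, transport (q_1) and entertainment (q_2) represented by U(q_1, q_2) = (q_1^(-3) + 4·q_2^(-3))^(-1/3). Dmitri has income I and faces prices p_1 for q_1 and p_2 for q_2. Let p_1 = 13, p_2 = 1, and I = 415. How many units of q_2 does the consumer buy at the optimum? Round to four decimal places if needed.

q_2* = 71.0485

MRS = MU_q_1/MU_q_2 = (1/4)·(q_2/q_1)^(4). Set equal to p_1/p_2.
Solve for the ratio: q_2/q_1 = [4·p_1/p_2]^(0.25).
With the ratio pinned down, the budget gives q_1* = I/(p_1 + p_2·(q_2/q_1)) and q_2* = (q_2/q_1)·q_1*.
Numerically q_2/q_1 = 2.68535, so q_1* = 415/(13 + 1·2.68535) = 26.4578 and q_2* = 2.68535·26.4578 = 71.0485.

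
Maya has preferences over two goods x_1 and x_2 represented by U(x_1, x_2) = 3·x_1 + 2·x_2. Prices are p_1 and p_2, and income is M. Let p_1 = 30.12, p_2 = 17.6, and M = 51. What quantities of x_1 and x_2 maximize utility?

Linear utility — the consumer picks whichever good has higher MU/price: 3/30.12 = 0.0996 vs 2/17.6 = 0.1136.
x_2 gives more utility per dollar, so spend all income on x_2: x_2* = M/p_2, x_1* = 0.
Numerically: x_1* = 0, x_2* = 2.8977.

x_1* = 0, x_2* = 2.8977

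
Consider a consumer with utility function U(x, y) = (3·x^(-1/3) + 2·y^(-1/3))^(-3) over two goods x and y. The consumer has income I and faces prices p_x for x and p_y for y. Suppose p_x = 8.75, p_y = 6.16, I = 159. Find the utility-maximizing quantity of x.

x* = 10.8434

From the CES first-order condition, (3/2)·(y/x)^(4/3) = p_x/p_y.
Hence y/x = ((2/3)·p_x/p_y)^(1/(4/3)), i.e. raised to the 0.75 power.
With the ratio pinned down, the budget gives x* = I/(p_x + p_y·(y/x)) and y* = (y/x)·x*.
Numerically y/x = 0.959958, so x* = 159/(8.75 + 6.16·0.959958) = 10.8434.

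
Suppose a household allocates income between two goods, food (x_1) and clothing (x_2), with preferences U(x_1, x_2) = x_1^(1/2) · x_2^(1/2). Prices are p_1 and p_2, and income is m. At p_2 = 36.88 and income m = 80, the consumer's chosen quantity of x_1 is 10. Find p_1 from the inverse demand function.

Tangency: MRS = x_2/x_1 = p_1/p_2.
Rearranging, p_2·x_2 = p_1·x_1. Substituting into the budget gives p_1·x_1·(1 + 1) = m.
Demand: x_1*(p_1,p_2,m) = 0.5·m/p_1 and x_2* = 0.5·m/p_2.
Set x_1* = 10 in the demand function and solve for p_1: p_1 = 4.

p_1 = 4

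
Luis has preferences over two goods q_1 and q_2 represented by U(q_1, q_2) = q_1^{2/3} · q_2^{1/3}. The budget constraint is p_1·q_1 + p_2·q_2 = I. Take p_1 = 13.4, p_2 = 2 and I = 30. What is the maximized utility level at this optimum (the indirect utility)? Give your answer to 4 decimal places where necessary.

Tangency: MRS = 2·q_2/q_1 = p_1/p_2.
Rearranging, p_2·q_2 = (1/2)·p_1·q_1. Substituting into the budget gives p_1·q_1·(1 + (1/2)) = I.
Demand: q_1*(p_1,p_2,I) = 2/3·I/p_1 and q_2* = 1/3·I/p_2.
At p_1=13.4, p_2=2, I=30: q_1* = 2/3·30/13.4 = 1.4925, q_2* = 5.
Utility at the optimum: U(1.4925, 5) = 2.2333.

V = 2.2333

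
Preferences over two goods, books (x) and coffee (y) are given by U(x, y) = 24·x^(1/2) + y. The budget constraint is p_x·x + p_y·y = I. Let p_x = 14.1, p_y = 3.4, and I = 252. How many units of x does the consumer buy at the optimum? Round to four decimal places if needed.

Set MRS = p_x/p_y: 12·x^(−1/2) = p_x/p_y.
Solve: √x = 12·p_y/p_x, so x*(p_x,p_y) = (12·p_y/p_x)², and y* = (I − p_x·x*)/p_y.
Plugging in: x* = (12·3.4/14.1)² = 8.373.

x* = 8.373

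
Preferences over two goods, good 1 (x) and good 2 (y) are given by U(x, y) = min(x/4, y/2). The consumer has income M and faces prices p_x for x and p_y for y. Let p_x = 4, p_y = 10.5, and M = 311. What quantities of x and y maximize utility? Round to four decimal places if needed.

Here 4·4 + 2·10.5 = 37, giving x* = 33.6216 and y* = 16.8108.

x* = 33.6216, y* = 16.8108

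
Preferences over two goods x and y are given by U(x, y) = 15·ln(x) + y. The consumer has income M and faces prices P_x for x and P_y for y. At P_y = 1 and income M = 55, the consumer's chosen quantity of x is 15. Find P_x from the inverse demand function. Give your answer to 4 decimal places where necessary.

Set MRS = P_x/P_y: (15/x)/1 = P_x/P_y.
So x*(P_x,P_y) = 15·P_y/P_x, independent of income; and y* = (M − 15·P_y)/P_y.
Set x* = 15 in the demand function and solve for P_x: P_x = 1.

P_x = 1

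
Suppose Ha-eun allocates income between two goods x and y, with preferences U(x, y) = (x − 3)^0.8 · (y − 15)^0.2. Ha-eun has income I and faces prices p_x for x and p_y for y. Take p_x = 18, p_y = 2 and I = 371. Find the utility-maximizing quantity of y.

MRS = 4·(y−15)/(x−3). Tangency with p_x/p_y gives y−15 = (1/4)·(p_x/p_y)·(x−3).
After buying the subsistence bundle (3, 15), a share 0.8 of the remaining income goes to x: x* = 3 + 0.8·(I − 3p_x − 15p_y)/p_x.
Discretionary income = 371 − 3·18 − 15·2 = 287; y* = 15 + 0.2·287/2 = 43.7.

y* = 43.7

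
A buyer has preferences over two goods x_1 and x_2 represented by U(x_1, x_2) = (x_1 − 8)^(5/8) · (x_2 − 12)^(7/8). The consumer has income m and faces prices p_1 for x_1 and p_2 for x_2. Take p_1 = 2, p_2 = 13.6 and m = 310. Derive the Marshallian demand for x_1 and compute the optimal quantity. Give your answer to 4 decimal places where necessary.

Let x_1' = x_1−8, x_2' = x_2−12. MRS = (5/7)·x_2'/x_1' = p_1/p_2.
Substituting into the budget: x_1* = 8 + 5/12·(m − 8·p_1 − 12·p_2)/p_1, and x_2* = 12 + 7/12·(…)/p_2.
Discretionary income = 310 − 8·2 − 12·13.6 = 130.8; x_1* = 8 + 5/12·130.8/2 = 35.25.

x_1* = 35.25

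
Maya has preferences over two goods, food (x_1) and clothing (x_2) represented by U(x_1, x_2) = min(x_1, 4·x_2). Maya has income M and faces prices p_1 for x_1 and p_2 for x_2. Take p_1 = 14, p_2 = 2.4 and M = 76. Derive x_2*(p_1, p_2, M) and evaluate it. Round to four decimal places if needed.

Leontief preferences: the optimum is at the kink where x_1/4 = x_2/1, i.e. x_2 = (1/4)·x_1.
Budget: p_1·x_1 + p_2·(1/4)·x_1 = M, so (4·p_1 + p_2)·x_1 = 4·M.
Demand: x_1*(p_1,p_2,M) = 4·M/(4·p_1 + p_2), x_2* = M/(4·p_1 + p_2).
Here 4·14 + 2.4 = 58.4, giving x_2* = 1.3014.

x_2* = 1.3014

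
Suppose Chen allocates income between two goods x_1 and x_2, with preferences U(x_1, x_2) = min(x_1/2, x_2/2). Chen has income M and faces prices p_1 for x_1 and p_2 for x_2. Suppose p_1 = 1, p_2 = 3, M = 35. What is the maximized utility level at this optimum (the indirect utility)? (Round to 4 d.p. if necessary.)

V = 4.375

With perfect complements, no substitution: consume in ratio x_1:x_2 = 2:2.
Budget: p_1·x_1 + p_2·x_1 = M, so (2·p_1 + 2·p_2)·x_1 = 2·M.
Demand: x_1*(p_1,p_2,M) = 2·M/(2·p_1 + 2·p_2), x_2* = 2·M/(2·p_1 + 2·p_2).
Here 2·1 + 2·3 = 8, giving x_1* = 8.75 and x_2* = 8.75.
Utility at the optimum: U(8.75, 8.75) = 4.375.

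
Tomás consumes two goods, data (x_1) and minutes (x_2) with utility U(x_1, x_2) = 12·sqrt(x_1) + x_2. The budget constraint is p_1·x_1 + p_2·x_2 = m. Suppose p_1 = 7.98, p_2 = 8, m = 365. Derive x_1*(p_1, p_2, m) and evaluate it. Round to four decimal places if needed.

x_1* = 36.1807

Set MRS = p_1/p_2: 6·x_1^(−1/2) = p_1/p_2.
Solve: √x_1 = 6·p_2/p_1, so x_1*(p_1,p_2) = (6·p_2/p_1)², and x_2* = (m − p_1·x_1*)/p_2.
Plugging in: x_1* = (6·8/7.98)² = 36.1807.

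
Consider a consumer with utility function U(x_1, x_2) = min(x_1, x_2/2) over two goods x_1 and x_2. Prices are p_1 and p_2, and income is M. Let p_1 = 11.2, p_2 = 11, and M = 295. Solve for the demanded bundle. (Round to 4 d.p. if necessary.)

Here 11.2 + 2·11 = 33.2, giving x_1* = 8.8855 and x_2* = 17.7711.

x_1* = 8.8855, x_2* = 17.7711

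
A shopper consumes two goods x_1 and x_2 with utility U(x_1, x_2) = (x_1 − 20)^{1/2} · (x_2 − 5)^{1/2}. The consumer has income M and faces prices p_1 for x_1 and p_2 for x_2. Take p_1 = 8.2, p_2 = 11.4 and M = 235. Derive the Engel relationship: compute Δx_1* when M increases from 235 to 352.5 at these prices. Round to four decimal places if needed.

After buying the subsistence bundle (20, 5), a share 0.5 of the remaining income goes to x_1: x_1* = 20 + 0.5·(M − 20p_1 − 5p_2)/p_1.
Discretionary income = 235 − 20·8.2 − 5·11.4 = 14; x_1* = 20 + 0.5·14/8.2 = 20.8537.
At M' = 352.5: x_1* = 28.0183. Change: 28.0183 − 20.8537 = 7.1646.

Δx_1* = 7.1646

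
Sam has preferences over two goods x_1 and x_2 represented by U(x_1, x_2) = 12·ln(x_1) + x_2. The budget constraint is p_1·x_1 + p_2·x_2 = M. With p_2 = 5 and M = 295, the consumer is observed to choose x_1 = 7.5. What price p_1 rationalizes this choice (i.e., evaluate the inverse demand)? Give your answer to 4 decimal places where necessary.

Set MRS = p_1/p_2: (12/x_1)/1 = p_1/p_2.
So x_1*(p_1,p_2) = 12·p_2/p_1, independent of income; and x_2* = (M − 12·p_2)/p_2.
Set x_1* = 7.5 in the demand function and solve for p_1: p_1 = 8.

p_1 = 8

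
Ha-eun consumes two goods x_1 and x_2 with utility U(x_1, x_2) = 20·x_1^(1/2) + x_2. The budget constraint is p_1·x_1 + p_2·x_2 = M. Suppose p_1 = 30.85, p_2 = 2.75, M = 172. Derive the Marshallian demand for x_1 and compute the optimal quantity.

MU_x_1 = 10/√x_1, MU_x_2 = 1. Tangency: 10/√x_1 = p_1/p_2.
Thus x_1* = (10·p_2/p_1)² — independent of M — with the rest of income spent on x_2.
Plugging in: x_1* = (10·2.75/30.85)² = 0.7946.

x_1* = 0.7946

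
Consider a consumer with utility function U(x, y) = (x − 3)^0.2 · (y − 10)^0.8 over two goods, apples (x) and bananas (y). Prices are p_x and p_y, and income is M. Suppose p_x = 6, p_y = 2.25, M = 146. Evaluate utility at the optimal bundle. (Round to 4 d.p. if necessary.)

V = 23.3644

This is Cobb-Douglas in (x−3, y−10): tangency gives 0.2·p_y·(y−10) = 0.8·p_x·(x−3).
After buying the subsistence bundle (3, 10), a share 0.2 of the remaining income goes to x: x* = 3 + 0.2·(M − 3p_x − 10p_y)/p_x.
Discretionary income = 146 − 3·6 − 10·2.25 = 105.5; x* = 3 + 0.2·105.5/6 = 6.5167; y* = 10 + 0.8·105.5/2.25 = 47.5111.
Utility at the optimum: U(6.5167, 47.5111) = 23.3644.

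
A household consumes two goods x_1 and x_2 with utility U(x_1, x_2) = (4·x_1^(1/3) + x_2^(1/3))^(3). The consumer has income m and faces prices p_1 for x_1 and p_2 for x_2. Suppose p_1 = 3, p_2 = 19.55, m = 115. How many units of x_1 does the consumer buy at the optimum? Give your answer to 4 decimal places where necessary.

With the ratio pinned down, the budget gives x_1* = m/(p_1 + p_2·(x_2/x_1)) and x_2* = (x_2/x_1)·x_1*.
Numerically x_2/x_1 = 0.007514, so x_1* = 115/(3 + 19.55·0.007514) = 36.5439.

x_1* = 36.5439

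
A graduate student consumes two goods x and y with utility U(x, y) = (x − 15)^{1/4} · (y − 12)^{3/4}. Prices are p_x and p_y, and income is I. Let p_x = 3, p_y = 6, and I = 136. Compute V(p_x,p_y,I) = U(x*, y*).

Let x' = x−15, y' = y−12. MRS = (1/3)·y'/x' = p_x/p_y.
Substituting into the budget: x* = 15 + 0.25·(I − 15·p_x − 12·p_y)/p_x, and y* = 12 + 0.75·(…)/p_y.
Discretionary income = 136 − 15·3 − 12·6 = 19; x* = 15 + 0.25·19/3 = 16.5833; y* = 12 + 0.75·19/6 = 14.375.
Utility at the optimum: U(16.5833, 14.375) = 2.1461.

V = 2.1461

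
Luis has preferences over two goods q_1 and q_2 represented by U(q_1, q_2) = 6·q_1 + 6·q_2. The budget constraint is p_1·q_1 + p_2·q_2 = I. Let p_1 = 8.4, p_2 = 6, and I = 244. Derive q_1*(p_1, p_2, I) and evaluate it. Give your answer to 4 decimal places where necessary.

q_1* = 0

Linear utility — the consumer picks whichever good has higher MU/price: 6/8.4 = 0.7143 vs 6/6 = 1.
q_2 gives more utility per dollar, so spend all income on q_2: q_2* = I/p_2, q_1* = 0.
Numerically: q_1* = 0, q_2* = 40.6667.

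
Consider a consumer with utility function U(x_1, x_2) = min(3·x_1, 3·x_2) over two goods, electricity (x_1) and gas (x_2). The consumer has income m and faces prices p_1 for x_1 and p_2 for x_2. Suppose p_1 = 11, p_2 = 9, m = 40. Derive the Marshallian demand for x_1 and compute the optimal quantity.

x_1* = 2

Leontief preferences: the optimum is at the kink where x_1/3 = x_2/3, i.e. x_2 = x_1.
Budget: p_1·x_1 + p_2·x_1 = m, so (3·p_1 + 3·p_2)·x_1 = 3·m.
Demand: x_1*(p_1,p_2,m) = 3·m/(3·p_1 + 3·p_2), x_2* = 3·m/(3·p_1 + 3·p_2).
Here 3·11 + 3·9 = 60, giving x_1* = 2.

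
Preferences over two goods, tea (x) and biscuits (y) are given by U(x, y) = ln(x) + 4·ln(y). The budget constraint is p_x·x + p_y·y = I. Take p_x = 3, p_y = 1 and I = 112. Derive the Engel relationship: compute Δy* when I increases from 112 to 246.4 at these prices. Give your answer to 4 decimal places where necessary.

The MRS is (1/4)·y/x. Set MRS = p_x/p_y.
Rearranging, p_y·y = 4·p_x·x. Substituting into the budget gives p_x·x·(1 + 4) = I.
Demand: x*(p_x,p_y,I) = 0.2·I/p_x and y* = 0.8·I/p_y.
At p_x=3, p_y=1, I=112: y* = 0.8·112/1 = 89.6.
At I' = 246.4: y* = 197.12. Change: 197.12 − 89.6 = 107.52.

Δy* = 107.52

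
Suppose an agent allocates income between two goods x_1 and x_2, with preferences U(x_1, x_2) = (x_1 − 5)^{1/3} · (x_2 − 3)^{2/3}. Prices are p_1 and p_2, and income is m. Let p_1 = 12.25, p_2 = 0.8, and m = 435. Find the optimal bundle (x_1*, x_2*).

x_1* = 15.1048, x_2* = 312.4583

This is Cobb-Douglas in (x_1−5, x_2−3): tangency gives 1/3·p_2·(x_2−3) = 2/3·p_1·(x_1−5).
After buying the subsistence bundle (5, 3), a share 1/3 of the remaining income goes to x_1: x_1* = 5 + 1/3·(m − 5p_1 − 3p_2)/p_1.
Discretionary income = 435 − 5·12.25 − 3·0.8 = 371.35; x_1* = 5 + 1/3·371.35/12.25 = 15.1048; x_2* = 3 + 2/3·371.35/0.8 = 312.4583.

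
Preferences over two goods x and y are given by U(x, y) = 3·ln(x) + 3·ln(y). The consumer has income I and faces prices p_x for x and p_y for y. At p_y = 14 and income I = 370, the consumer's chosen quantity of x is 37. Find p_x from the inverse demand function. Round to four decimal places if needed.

MU_x/MU_y = (3·y)/(3·x); tangency sets this equal to p_x/p_y.
Rearranging, p_y·y = p_x·x. Substituting into the budget gives p_x·x·(1 + 1) = I.
Demand: x*(p_x,p_y,I) = 0.5·I/p_x and y* = 0.5·I/p_y.
Set x* = 37 in the demand function and solve for p_x: p_x = 5.

p_x = 5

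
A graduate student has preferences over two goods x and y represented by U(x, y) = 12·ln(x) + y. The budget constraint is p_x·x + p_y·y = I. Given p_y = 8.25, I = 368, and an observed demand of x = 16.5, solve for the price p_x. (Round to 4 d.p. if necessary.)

MU_x = 12/x, MU_y = 1. Tangency: 12/x = p_x/p_y.
So x*(p_x,p_y) = 12·p_y/p_x, independent of income; and y* = (I − 12·p_y)/p_y.
Set x* = 16.5 in the demand function and solve for p_x: p_x = 6.

p_x = 6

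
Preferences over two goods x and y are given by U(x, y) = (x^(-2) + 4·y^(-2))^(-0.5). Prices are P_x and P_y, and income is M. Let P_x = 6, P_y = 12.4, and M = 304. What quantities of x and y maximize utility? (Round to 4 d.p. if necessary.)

From the CES first-order condition, (1/4)·(y/x)^(3) = P_x/P_y.
Hence y/x = (4·P_x/P_y)^(1/(3)), i.e. raised to the 1/3 power.
With the ratio pinned down, the budget gives x* = M/(P_x + P_y·(y/x)) and y* = (y/x)·x*.
Numerically y/x = 1.246225, so x* = 304/(6 + 12.4·1.246225) = 14.1704 and y* = 1.246225·14.1704 = 17.6595.

x* = 14.1704, y* = 17.6595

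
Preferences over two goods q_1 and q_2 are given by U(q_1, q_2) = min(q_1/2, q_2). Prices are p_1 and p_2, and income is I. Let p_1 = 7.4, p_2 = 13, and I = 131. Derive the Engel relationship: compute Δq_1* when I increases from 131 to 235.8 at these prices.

Δq_1* = 7.5396

With perfect complements, no substitution: consume in ratio q_1:q_2 = 2:1.
Budget: p_1·q_1 + p_2·(1/2)·q_1 = I, so (2·p_1 + p_2)·q_1 = 2·I.
Demand: q_1*(p_1,p_2,I) = 2·I/(2·p_1 + p_2), q_2* = I/(2·p_1 + p_2).
Here 2·7.4 + 13 = 27.8, giving q_1* = 9.4245.
At I' = 235.8: q_1* = 16.964. Change: 16.964 − 9.4245 = 7.5396.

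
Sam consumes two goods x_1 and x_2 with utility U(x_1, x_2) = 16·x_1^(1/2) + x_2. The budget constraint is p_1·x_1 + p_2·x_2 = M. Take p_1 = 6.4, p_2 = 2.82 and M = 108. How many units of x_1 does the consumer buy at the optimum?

x_1* = 12.4256

Solve: √x_1 = 8·p_2/p_1, so x_1*(p_1,p_2) = (8·p_2/p_1)², and x_2* = (M − p_1·x_1*)/p_2.
Plugging in: x_1* = (8·2.82/6.4)² = 12.4256.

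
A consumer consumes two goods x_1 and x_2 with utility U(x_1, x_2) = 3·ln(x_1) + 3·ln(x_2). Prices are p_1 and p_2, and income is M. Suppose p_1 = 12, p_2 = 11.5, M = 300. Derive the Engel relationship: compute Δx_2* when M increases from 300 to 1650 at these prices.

MU_x_1/MU_x_2 = (3·x_2)/(3·x_1); tangency sets this equal to p_1/p_2.
Rearranging, p_2·x_2 = p_1·x_1. Substituting into the budget gives p_1·x_1·(1 + 1) = M.
Demand: x_1*(p_1,p_2,M) = 0.5·M/p_1 and x_2* = 0.5·M/p_2.
At p_1=12, p_2=11.5, M=300: x_2* = 0.5·300/11.5 = 13.0435.
At M' = 1650: x_2* = 71.7391. Change: 71.7391 − 13.0435 = 58.6957.

Δx_2* = 58.6957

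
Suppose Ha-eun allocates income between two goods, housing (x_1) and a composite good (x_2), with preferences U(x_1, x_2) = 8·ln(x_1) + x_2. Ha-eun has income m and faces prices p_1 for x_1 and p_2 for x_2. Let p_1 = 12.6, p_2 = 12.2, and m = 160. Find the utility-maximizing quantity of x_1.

Set MRS = p_1/p_2: (8/x_1)/1 = p_1/p_2.
So x_1*(p_1,p_2) = 8·p_2/p_1, independent of income; and x_2* = (m − 8·p_2)/p_2.
At the given prices: x_1* = 8·12.2/12.6 = 7.746.

x_1* = 7.746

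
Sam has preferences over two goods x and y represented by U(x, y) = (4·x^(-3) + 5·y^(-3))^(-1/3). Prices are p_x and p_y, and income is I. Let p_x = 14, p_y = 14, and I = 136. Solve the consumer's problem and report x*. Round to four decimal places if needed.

From the CES first-order condition, (4/5)·(y/x)^(4) = p_x/p_y.
Hence y/x = ((5/4)·p_x/p_y)^(1/(4)), i.e. raised to the 0.25 power.
Substitute y = (y/x)·x into the budget: x* = I/(p_x + p_y·(y/x)).
Numerically y/x = 1.057371, so x* = 136/(14 + 14·1.057371) = 4.7217.

x* = 4.7217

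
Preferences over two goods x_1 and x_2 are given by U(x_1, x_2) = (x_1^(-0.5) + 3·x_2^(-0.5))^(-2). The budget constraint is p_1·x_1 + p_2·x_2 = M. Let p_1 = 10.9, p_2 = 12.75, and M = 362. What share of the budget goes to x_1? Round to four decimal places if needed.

share on x_1 = 0.3133

Substitute x_2 = (x_2/x_1)·x_1 into the budget: x_1* = M/(p_1 + p_2·(x_2/x_1)).
Numerically x_2/x_1 = 1.873664, so x_1* = 362/(10.9 + 12.75·1.873664) = 10.4055 and x_2* = 1.873664·10.4055 = 19.4965.
Expenditure on x_1: 10.9·10.4055 = 113.4202; share = 0.3133.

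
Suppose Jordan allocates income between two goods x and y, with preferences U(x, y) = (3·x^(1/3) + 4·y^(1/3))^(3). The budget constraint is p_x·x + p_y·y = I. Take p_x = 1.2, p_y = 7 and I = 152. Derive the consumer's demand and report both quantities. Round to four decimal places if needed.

x* = 77.3558, y* = 8.4533

Substitute y = (y/x)·x into the budget: x* = I/(p_x + p_y·(y/x)).
Numerically y/x = 0.109278, so x* = 152/(1.2 + 7·0.109278) = 77.3558 and y* = 0.109278·77.3558 = 8.4533.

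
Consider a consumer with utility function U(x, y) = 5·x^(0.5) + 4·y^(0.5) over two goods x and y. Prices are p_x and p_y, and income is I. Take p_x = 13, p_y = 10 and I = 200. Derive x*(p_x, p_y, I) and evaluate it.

x* = 8.3977

MRS = MU_x/MU_y = (5/4)·(y/x)^(0.5). Set equal to p_x/p_y.
Hence y/x = ((4/5)·p_x/p_y)^(1/(0.5)), i.e. raised to the 2 power.
With the ratio pinned down, the budget gives x* = I/(p_x + p_y·(y/x)) and y* = (y/x)·x*.
Numerically y/x = 1.0816, so x* = 200/(13 + 10·1.0816) = 8.3977.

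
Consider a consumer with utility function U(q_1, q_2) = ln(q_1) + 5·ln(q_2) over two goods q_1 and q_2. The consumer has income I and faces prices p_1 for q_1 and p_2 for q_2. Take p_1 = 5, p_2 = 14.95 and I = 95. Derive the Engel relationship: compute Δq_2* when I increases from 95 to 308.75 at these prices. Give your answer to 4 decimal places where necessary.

Δq_2* = 11.9147

The MRS is (1/5)·q_2/q_1. Set MRS = p_1/p_2.
Rearranging, p_2·q_2 = 5·p_1·q_1. Substituting into the budget gives p_1·q_1·(1 + 5) = I.
Demand: q_1*(p_1,p_2,I) = 1/6·I/p_1 and q_2* = 5/6·I/p_2.
At p_1=5, p_2=14.95, I=95: q_2* = 5/6·95/14.95 = 5.2954.
At I' = 308.75: q_2* = 17.2101. Change: 17.2101 − 5.2954 = 11.9147.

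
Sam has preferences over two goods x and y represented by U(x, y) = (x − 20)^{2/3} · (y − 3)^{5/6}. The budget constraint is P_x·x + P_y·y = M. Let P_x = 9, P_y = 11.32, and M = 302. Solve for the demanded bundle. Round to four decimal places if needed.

MRS = (4/5)·(y−3)/(x−20). Tangency with P_x/P_y gives y−3 = (5/4)·(P_x/P_y)·(x−20).
After buying the subsistence bundle (20, 3), a share 4/9 of the remaining income goes to x: x* = 20 + 4/9·(M − 20P_x − 3P_y)/P_x.
Discretionary income = 302 − 20·9 − 3·11.32 = 88.04; x* = 20 + 4/9·88.04/9 = 24.3477; y* = 3 + 5/9·88.04/11.32 = 7.3208.

x* = 24.3477, y* = 7.3208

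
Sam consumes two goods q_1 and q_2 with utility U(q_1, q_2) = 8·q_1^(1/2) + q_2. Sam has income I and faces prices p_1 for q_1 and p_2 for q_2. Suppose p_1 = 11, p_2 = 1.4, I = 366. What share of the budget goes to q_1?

Set MRS = p_1/p_2: 4·q_1^(−1/2) = p_1/p_2.
Solve: √q_1 = 4·p_2/p_1, so q_1*(p_1,p_2) = (4·p_2/p_1)², and q_2* = (I − p_1·q_1*)/p_2.
Plugging in: q_1* = (4·1.4/11)² = 0.2592, q_2* = 259.3922.
Expenditure on q_1: 11·0.2592 = 2.8509; share = 0.0078.

share on q_1 = 0.0078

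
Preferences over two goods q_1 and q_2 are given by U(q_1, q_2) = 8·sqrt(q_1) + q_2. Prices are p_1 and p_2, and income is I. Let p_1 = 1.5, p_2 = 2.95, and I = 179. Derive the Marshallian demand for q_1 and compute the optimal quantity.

q_1* = 61.8844

Utility is quasi-linear in q_2; the FOC for q_1 is 4/√q_1 = p_1/p_2.
Solve: √q_1 = 4·p_2/p_1, so q_1*(p_1,p_2) = (4·p_2/p_1)², and q_2* = (I − p_1·q_1*)/p_2.
Plugging in: q_1* = (4·2.95/1.5)² = 61.8844.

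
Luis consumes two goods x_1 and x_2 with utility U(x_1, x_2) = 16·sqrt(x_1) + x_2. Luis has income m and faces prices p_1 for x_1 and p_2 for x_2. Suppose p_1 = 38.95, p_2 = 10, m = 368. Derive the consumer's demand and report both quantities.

Utility is quasi-linear in x_2; the FOC for x_1 is 8/√x_1 = p_1/p_2.
Solve: √x_1 = 8·p_2/p_1, so x_1*(p_1,p_2) = (8·p_2/p_1)², and x_2* = (m − p_1·x_1*)/p_2.
Plugging in: x_1* = (8·10/38.95)² = 4.2186, x_2* = 20.3687.

x_1* = 4.2186, x_2* = 20.3687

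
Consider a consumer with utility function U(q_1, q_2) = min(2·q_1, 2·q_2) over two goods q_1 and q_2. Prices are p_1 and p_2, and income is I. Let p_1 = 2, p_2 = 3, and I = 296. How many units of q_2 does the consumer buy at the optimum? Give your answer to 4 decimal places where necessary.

Leontief preferences: the optimum is at the kink where q_1/2 = q_2/2, i.e. q_2 = q_1.
Budget: p_1·q_1 + p_2·q_1 = I, so (2·p_1 + 2·p_2)·q_1 = 2·I.
Demand: q_1*(p_1,p_2,I) = 2·I/(2·p_1 + 2·p_2), q_2* = 2·I/(2·p_1 + 2·p_2).
Here 2·2 + 2·3 = 10, giving q_2* = 59.2.

q_2* = 59.2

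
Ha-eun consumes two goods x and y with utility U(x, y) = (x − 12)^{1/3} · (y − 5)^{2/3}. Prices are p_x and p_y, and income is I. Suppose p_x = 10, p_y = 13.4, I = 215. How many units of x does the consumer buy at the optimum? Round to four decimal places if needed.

Discretionary income = 215 − 12·10 − 5·13.4 = 28; x* = 12 + 1/3·28/10 = 12.9333.

x* = 12.9333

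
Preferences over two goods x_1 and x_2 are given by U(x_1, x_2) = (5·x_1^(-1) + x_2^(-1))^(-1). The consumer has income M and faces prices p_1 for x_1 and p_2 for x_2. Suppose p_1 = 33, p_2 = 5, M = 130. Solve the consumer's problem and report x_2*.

Substitute x_2 = (x_2/x_1)·x_1 into the budget: x_1* = M/(p_1 + p_2·(x_2/x_1)).
Numerically x_2/x_1 = 1.148913, so x_1* = 130/(33 + 5·1.148913) = 3.3553 and x_2* = 1.148913·3.3553 = 3.855.

x_2* = 3.855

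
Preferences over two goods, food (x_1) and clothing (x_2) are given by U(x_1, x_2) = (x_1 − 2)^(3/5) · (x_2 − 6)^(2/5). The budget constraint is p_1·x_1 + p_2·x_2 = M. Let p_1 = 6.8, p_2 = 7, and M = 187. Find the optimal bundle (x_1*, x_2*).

x_1* = 13.5941, x_2* = 13.5086

Let x_1' = x_1−2, x_2' = x_2−6. MRS = (3/2)·x_2'/x_1' = p_1/p_2.
After buying the subsistence bundle (2, 6), a share 0.6 of the remaining income goes to x_1: x_1* = 2 + 0.6·(M − 2p_1 − 6p_2)/p_1.
Discretionary income = 187 − 2·6.8 − 6·7 = 131.4; x_1* = 2 + 0.6·131.4/6.8 = 13.5941; x_2* = 6 + 0.4·131.4/7 = 13.5086.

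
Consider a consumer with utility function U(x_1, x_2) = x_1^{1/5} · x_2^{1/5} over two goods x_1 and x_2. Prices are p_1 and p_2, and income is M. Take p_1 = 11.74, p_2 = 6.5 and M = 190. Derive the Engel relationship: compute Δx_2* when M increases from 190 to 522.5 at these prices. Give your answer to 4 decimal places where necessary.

MU_x_1/MU_x_2 = (0.2·x_2)/(0.2·x_1); tangency sets this equal to p_1/p_2.
Rearranging, p_2·x_2 = p_1·x_1. Substituting into the budget gives p_1·x_1·(1 + 1) = M.
Demand: x_1*(p_1,p_2,M) = 0.5·M/p_1 and x_2* = 0.5·M/p_2.
At p_1=11.74, p_2=6.5, M=190: x_2* = 0.5·190/6.5 = 14.6154.
At M' = 522.5: x_2* = 40.1923. Change: 40.1923 − 14.6154 = 25.5769.

Δx_2* = 25.5769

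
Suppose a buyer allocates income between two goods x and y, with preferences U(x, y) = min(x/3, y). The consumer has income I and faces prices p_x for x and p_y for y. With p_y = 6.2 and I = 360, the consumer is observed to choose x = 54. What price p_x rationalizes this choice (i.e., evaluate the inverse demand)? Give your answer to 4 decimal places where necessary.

Leontief preferences: the optimum is at the kink where x/3 = y/1, i.e. y = (1/3)·x.
Budget: p_x·x + p_y·(1/3)·x = I, so (3·p_x + p_y)·x = 3·I.
Demand: x*(p_x,p_y,I) = 3·I/(3·p_x + p_y), y* = I/(3·p_x + p_y).
Set x* = 54 in the demand function and solve for p_x: p_x = 4.6.

p_x = 4.6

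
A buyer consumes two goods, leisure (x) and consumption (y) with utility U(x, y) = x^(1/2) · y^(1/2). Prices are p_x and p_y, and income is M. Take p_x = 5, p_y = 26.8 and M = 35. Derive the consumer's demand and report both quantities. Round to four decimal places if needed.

x* = 3.5, y* = 0.653

Tangency: MRS = y/x = p_x/p_y.
So 0.5·p_y·y = 0.5·p_x·x; combined with the budget, a share 0.5 of income goes to x.
Demand: x*(p_x,p_y,M) = 0.5·M/p_x and y* = 0.5·M/p_y.
At p_x=5, p_y=26.8, M=35: x* = 0.5·35/5 = 3.5, y* = 0.653.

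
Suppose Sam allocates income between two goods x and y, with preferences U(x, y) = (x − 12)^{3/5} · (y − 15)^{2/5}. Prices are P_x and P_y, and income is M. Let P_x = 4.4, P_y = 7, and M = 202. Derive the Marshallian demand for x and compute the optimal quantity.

MRS = (3/2)·(y−15)/(x−12). Tangency with P_x/P_y gives y−15 = (2/3)·(P_x/P_y)·(x−12).
Substituting into the budget: x* = 12 + 0.6·(M − 12·P_x − 15·P_y)/P_x, and y* = 15 + 0.4·(…)/P_y.
Discretionary income = 202 − 12·4.4 − 15·7 = 44.2; x* = 12 + 0.6·44.2/4.4 = 18.0273.

x* = 18.0273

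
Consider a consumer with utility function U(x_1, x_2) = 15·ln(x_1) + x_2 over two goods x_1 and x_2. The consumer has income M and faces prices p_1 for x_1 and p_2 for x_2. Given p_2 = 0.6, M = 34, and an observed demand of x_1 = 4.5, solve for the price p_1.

Set MRS = p_1/p_2: (15/x_1)/1 = p_1/p_2.
So x_1*(p_1,p_2) = 15·p_2/p_1, independent of income; and x_2* = (M − 15·p_2)/p_2.
Set x_1* = 4.5 in the demand function and solve for p_1: p_1 = 2.

p_1 = 2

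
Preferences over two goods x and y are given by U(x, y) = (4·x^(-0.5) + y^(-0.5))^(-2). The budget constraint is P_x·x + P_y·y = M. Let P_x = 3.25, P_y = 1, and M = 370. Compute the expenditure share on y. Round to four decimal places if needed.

share on y = 0.2113

MU_x ∝ 4·x^(-1.5), MU_y ∝ y^(-1.5), so MRS = 4·(y/x)^(1.5) = P_x/P_y.
Hence y/x = ((1/4)·P_x/P_y)^(1/(1.5)), i.e. raised to the 2/3 power.
With the ratio pinned down, the budget gives x* = M/(P_x + P_y·(y/x)) and y* = (y/x)·x*.
Numerically y/x = 0.870727, so x* = 370/(3.25 + 1·0.870727) = 89.79 and y* = 0.870727·89.79 = 78.1826.
Expenditure on y: 1·78.1826 = 78.1826; share = 0.2113.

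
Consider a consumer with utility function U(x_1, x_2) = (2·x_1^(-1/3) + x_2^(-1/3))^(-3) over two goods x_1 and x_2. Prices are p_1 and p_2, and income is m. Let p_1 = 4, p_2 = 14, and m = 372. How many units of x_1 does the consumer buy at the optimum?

From the CES first-order condition, 2·(x_2/x_1)^(4/3) = p_1/p_2.
Solve for the ratio: x_2/x_1 = [(1/2)·p_1/p_2]^(0.75).
Substitute x_2 = (x_2/x_1)·x_1 into the budget: x_1* = m/(p_1 + p_2·(x_2/x_1)).
Numerically x_2/x_1 = 0.232368, so x_1* = 372/(4 + 14·0.232368) = 51.288.

x_1* = 51.288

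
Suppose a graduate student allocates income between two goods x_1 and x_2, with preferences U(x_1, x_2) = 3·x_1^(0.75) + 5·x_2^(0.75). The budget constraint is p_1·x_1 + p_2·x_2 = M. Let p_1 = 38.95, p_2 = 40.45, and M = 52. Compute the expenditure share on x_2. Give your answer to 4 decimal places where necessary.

share on x_2 = 0.8732

MU_x_1 ∝ 3·x_1^(-0.25), MU_x_2 ∝ 5·x_2^(-0.25), so MRS = (3/5)·(x_2/x_1)^(0.25) = p_1/p_2.
Hence x_2/x_1 = ((5/3)·p_1/p_2)^(1/(0.25)), i.e. raised to the 4 power.
Substitute x_2 = (x_2/x_1)·x_1 into the budget: x_1* = M/(p_1 + p_2·(x_2/x_1)).
Numerically x_2/x_1 = 6.633622, so x_1* = 52/(38.95 + 40.45·6.633622) = 0.1692 and x_2* = 6.633622·0.1692 = 1.1226.
Expenditure on x_2: 40.45·1.1226 = 45.4086; share = 0.8732.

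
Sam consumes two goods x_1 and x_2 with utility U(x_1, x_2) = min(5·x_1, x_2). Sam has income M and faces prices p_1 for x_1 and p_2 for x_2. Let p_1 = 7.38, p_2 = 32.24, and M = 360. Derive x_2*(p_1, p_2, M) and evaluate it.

x_2* = 10.6774

Leontief preferences: the optimum is at the kink where x_1/1 = x_2/5, i.e. x_2 = 5·x_1.
Budget: p_1·x_1 + p_2·5·x_1 = M, so (p_1 + 5·p_2)·x_1 = M.
Demand: x_1*(p_1,p_2,M) = M/(p_1 + 5·p_2), x_2* = 5·M/(p_1 + 5·p_2).
Here 7.38 + 5·32.24 = 168.58, giving x_2* = 10.6774.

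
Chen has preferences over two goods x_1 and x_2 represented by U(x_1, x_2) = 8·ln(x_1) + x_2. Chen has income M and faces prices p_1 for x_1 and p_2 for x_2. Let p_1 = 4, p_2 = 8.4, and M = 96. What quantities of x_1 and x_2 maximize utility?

x_1* = 16.8, x_2* = 3.4286

At the given prices: x_1* = 8·8.4/4 = 16.8, and x_2* = 3.4286.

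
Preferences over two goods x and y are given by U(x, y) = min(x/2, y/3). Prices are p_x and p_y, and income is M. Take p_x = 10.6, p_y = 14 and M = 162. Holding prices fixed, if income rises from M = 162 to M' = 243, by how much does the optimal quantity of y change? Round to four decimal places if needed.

Δy* = 3.8449

Leontief preferences: the optimum is at the kink where x/2 = y/3, i.e. y = (3/2)·x.
Budget: p_x·x + p_y·(3/2)·x = M, so (2·p_x + 3·p_y)·x = 2·M.
Demand: x*(p_x,p_y,M) = 2·M/(2·p_x + 3·p_y), y* = 3·M/(2·p_x + 3·p_y).
Here 2·10.6 + 3·14 = 63.2, giving y* = 7.6899.
At M' = 243: y* = 11.5348. Change: 11.5348 − 7.6899 = 3.8449.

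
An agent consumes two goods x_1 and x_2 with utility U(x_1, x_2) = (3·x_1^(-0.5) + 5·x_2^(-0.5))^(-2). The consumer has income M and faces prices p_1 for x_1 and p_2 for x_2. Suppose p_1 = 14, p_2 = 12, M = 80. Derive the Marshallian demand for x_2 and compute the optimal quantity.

x_2* = 3.8119

From the CES first-order condition, (3/5)·(x_2/x_1)^(1.5) = p_1/p_2.
Solve for the ratio: x_2/x_1 = [(5/3)·p_1/p_2]^(2/3).
With the ratio pinned down, the budget gives x_1* = M/(p_1 + p_2·(x_2/x_1)) and x_2* = (x_2/x_1)·x_1*.
Numerically x_2/x_1 = 1.557867, so x_1* = 80/(14 + 12·1.557867) = 2.4469 and x_2* = 1.557867·2.4469 = 3.8119.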